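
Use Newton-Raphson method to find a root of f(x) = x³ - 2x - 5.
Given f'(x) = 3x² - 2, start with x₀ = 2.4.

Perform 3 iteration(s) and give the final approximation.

f(x) = x³ - 2x - 5
f'(x) = 3x² - 2
x₀ = 2.4

Newton-Raphson formula: x_{n+1} = x_n - f(x_n)/f'(x_n)

Iteration 1:
  f(2.400000) = 4.024000
  f'(2.400000) = 15.280000
  x_1 = 2.400000 - 4.024000/15.280000 = 2.136649
Iteration 2:
  f(2.136649) = 0.481082
  f'(2.136649) = 11.695810
  x_2 = 2.136649 - 0.481082/11.695810 = 2.095516
Iteration 3:
  f(2.095516) = 0.010775
  f'(2.095516) = 11.173567
  x_3 = 2.095516 - 0.010775/11.173567 = 2.094552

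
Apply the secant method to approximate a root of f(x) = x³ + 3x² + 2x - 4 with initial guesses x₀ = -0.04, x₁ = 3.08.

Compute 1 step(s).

f(x) = x³ + 3x² + 2x - 4
x₀ = -0.04, x₁ = 3.08

Secant formula: x_{n+1} = x_n - f(x_n)(x_n - x_{n-1})/(f(x_n) - f(x_{n-1}))

Iteration 1:
  f(-0.040000) = -4.075264
  f(3.080000) = 59.837312
  x_2 = 3.080000 - 59.837312×(3.080000 - (-0.040000))/(59.837312 - (-4.075264))
       = 0.158941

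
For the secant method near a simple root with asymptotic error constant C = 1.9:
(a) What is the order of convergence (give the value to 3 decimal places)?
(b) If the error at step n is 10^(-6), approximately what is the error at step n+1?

(a) Secant method has superlinear convergence with order φ = (1+√5)/2 ≈ 1.618.
    This means |e_{n+1}| ≈ C|e_n|^1.618.

(b) With |e_n| = 10^(-6) and C = 1.9:
    |e_{n+1}| ≈ 1.9 × (10^(-6))^1.618 = 1.9 × 10^(-9.71)

(a) ≈ 1.618 (golden ratio); (b) |e_{n+1}| ≈ 3.720e-10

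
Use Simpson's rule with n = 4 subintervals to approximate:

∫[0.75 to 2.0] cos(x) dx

f(x) = cos(x)
a = 0.75, b = 2.0, n = 4
h = (b - a)/n = 0.312500

Simpson's rule: (h/3)[f(x₀) + 4f(x₁) + 2f(x₂) + ... + f(xₙ)]

x_0 = 0.7500, f(x_0) = 0.731689, coefficient = 1
x_1 = 1.0625, f(x_1) = 0.486690, coefficient = 4
x_2 = 1.3750, f(x_2) = 0.194548, coefficient = 2
x_3 = 1.6875, f(x_3) = -0.116439, coefficient = 4
x_4 = 2.0000, f(x_4) = -0.416147, coefficient = 1

I ≈ (0.312500/3) × 2.185640 = 0.227671
Exact value: 0.227659
Error: 0.000012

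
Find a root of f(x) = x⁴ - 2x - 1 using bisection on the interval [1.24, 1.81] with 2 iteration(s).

f(x) = x⁴ - 2x - 1
Initial interval: [1.24, 1.81]

Iteration 1:
  c_1 = (1.240000 + 1.810000)/2 = 1.525000
  f(c_1) = f(1.525000) = 1.358532
  f(a) × f(c) < 0, new interval: [1.240000, 1.525000]
Iteration 2:
  c_2 = (1.240000 + 1.525000)/2 = 1.382500
  f(c_2) = f(1.382500) = -0.111908
  f(a) × f(c) ≥ 0, new interval: [1.382500, 1.525000]

After 2 iteration(s), the approximation is c_2 = 1.382500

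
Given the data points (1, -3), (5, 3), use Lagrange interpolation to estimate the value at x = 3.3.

Lagrange interpolation formula:
P(x) = Σ yᵢ × Lᵢ(x)
where Lᵢ(x) = Π_{j≠i} (x - xⱼ)/(xᵢ - xⱼ)

L_0(3.3) = (3.3 - 5)/(1 - 5) = 0.425000
L_1(3.3) = (3.3 - 1)/(5 - 1) = 0.575000

P(3.3) = (-3)×L_0(3.3) + 3×L_1(3.3)
P(3.3) = 0.450000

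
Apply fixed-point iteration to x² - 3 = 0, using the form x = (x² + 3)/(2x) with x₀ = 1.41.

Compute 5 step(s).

Equation: x² - 3 = 0
Fixed-point form: x = (x² + 3)/(2x)
x₀ = 1.41

x_1 = g(1.410000) = 1.768830
x_2 = g(1.768830) = 1.732433
x_3 = g(1.732433) = 1.732051
x_4 = g(1.732051) = 1.732051
x_5 = g(1.732051) = 1.732051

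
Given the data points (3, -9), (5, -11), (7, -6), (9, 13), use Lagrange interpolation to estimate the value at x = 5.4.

Lagrange interpolation formula:
P(x) = Σ yᵢ × Lᵢ(x)
where Lᵢ(x) = Π_{j≠i} (x - xⱼ)/(xᵢ - xⱼ)

L_0(5.4) = (5.4 - 5)/(3 - 5) × (5.4 - 7)/(3 - 7) × (5.4 - 9)/(3 - 9) = -0.048000
L_1(5.4) = (5.4 - 3)/(5 - 3) × (5.4 - 7)/(5 - 7) × (5.4 - 9)/(5 - 9) = 0.864000
L_2(5.4) = (5.4 - 3)/(7 - 3) × (5.4 - 5)/(7 - 5) × (5.4 - 9)/(7 - 9) = 0.216000
L_3(5.4) = (5.4 - 3)/(9 - 3) × (5.4 - 5)/(9 - 5) × (5.4 - 7)/(9 - 7) = -0.032000

P(5.4) = (-9)×L_0(5.4) + (-11)×L_1(5.4) + (-6)×L_2(5.4) + 13×L_3(5.4)
P(5.4) = -10.784000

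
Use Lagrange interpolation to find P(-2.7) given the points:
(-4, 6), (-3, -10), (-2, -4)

Lagrange interpolation formula:
P(x) = Σ yᵢ × Lᵢ(x)
where Lᵢ(x) = Π_{j≠i} (x - xⱼ)/(xᵢ - xⱼ)

L_0(-2.7) = (-2.7 - (-3))/(-4 - (-3)) × (-2.7 - (-2))/(-4 - (-2)) = -0.105000
L_1(-2.7) = (-2.7 - (-4))/(-3 - (-4)) × (-2.7 - (-2))/(-3 - (-2)) = 0.910000
L_2(-2.7) = (-2.7 - (-4))/(-2 - (-4)) × (-2.7 - (-3))/(-2 - (-3)) = 0.195000

P(-2.7) = 6×L_0(-2.7) + (-10)×L_1(-2.7) + (-4)×L_2(-2.7)
P(-2.7) = -10.510000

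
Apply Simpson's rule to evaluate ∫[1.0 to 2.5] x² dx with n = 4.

f(x) = x²
a = 1.0, b = 2.5, n = 4
h = (b - a)/n = 0.375000

Simpson's rule: (h/3)[f(x₀) + 4f(x₁) + 2f(x₂) + ... + f(xₙ)]

x_0 = 1.0000, f(x_0) = 1.000000, coefficient = 1
x_1 = 1.3750, f(x_1) = 1.890625, coefficient = 4
x_2 = 1.7500, f(x_2) = 3.062500, coefficient = 2
x_3 = 2.1250, f(x_3) = 4.515625, coefficient = 4
x_4 = 2.5000, f(x_4) = 6.250000, coefficient = 1

I ≈ (0.375000/3) × 39.000000 = 4.875000
Exact value: 4.875000
Error: 0.000000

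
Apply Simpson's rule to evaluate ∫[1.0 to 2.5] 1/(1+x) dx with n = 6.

f(x) = 1/(1+x)
a = 1.0, b = 2.5, n = 6
h = (b - a)/n = 0.250000

Simpson's rule: (h/3)[f(x₀) + 4f(x₁) + 2f(x₂) + ... + f(xₙ)]

x_0 = 1.0000, f(x_0) = 0.500000, coefficient = 1
x_1 = 1.2500, f(x_1) = 0.444444, coefficient = 4
x_2 = 1.5000, f(x_2) = 0.400000, coefficient = 2
x_3 = 1.7500, f(x_3) = 0.363636, coefficient = 4
x_4 = 2.0000, f(x_4) = 0.333333, coefficient = 2
x_5 = 2.2500, f(x_5) = 0.307692, coefficient = 4
x_6 = 2.5000, f(x_6) = 0.285714, coefficient = 1

I ≈ (0.250000/3) × 6.715473 = 0.559623
Exact value: 0.559616
Error: 0.000007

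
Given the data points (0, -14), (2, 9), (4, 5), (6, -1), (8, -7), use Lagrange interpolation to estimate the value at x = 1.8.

Lagrange interpolation formula:
P(x) = Σ yᵢ × Lᵢ(x)
where Lᵢ(x) = Π_{j≠i} (x - xⱼ)/(xᵢ - xⱼ)

L_0(1.8) = (1.8 - 2)/(0 - 2) × (1.8 - 4)/(0 - 4) × (1.8 - 6)/(0 - 6) × (1.8 - 8)/(0 - 8) = 0.029837
L_1(1.8) = (1.8 - 0)/(2 - 0) × (1.8 - 4)/(2 - 4) × (1.8 - 6)/(2 - 6) × (1.8 - 8)/(2 - 8) = 1.074150
L_2(1.8) = (1.8 - 0)/(4 - 0) × (1.8 - 2)/(4 - 2) × (1.8 - 6)/(4 - 6) × (1.8 - 8)/(4 - 8) = -0.146475
L_3(1.8) = (1.8 - 0)/(6 - 0) × (1.8 - 2)/(6 - 2) × (1.8 - 4)/(6 - 4) × (1.8 - 8)/(6 - 8) = 0.051150
L_4(1.8) = (1.8 - 0)/(8 - 0) × (1.8 - 2)/(8 - 2) × (1.8 - 4)/(8 - 4) × (1.8 - 6)/(8 - 6) = -0.008662

P(1.8) = (-14)×L_0(1.8) + 9×L_1(1.8) + 5×L_2(1.8) + (-1)×L_3(1.8) + (-7)×L_4(1.8)
P(1.8) = 8.526738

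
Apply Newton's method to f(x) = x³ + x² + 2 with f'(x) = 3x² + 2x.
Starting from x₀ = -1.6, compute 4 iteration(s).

f(x) = x³ + x² + 2
f'(x) = 3x² + 2x
x₀ = -1.6

Newton-Raphson formula: x_{n+1} = x_n - f(x_n)/f'(x_n)

Iteration 1:
  f(-1.600000) = 0.464000
  f'(-1.600000) = 4.480000
  x_1 = -1.600000 - 0.464000/4.480000 = -1.703571
Iteration 2:
  f(-1.703571) = -0.041874
  f'(-1.703571) = 5.299324
  x_2 = -1.703571 - (-0.041874)/5.299324 = -1.695670
Iteration 3:
  f(-1.695670) = -0.000256
  f'(-1.695670) = 5.234548
  x_3 = -1.695670 - (-0.000256)/5.234548 = -1.695621
Iteration 4:
  f(-1.695621) = 0.000000
  f'(-1.695621) = 5.234148
  x_4 = -1.695621 - 0.000000/5.234148 = -1.695621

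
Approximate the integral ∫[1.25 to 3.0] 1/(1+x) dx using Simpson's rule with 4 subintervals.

f(x) = 1/(1+x)
a = 1.25, b = 3.0, n = 4
h = (b - a)/n = 0.437500

Simpson's rule: (h/3)[f(x₀) + 4f(x₁) + 2f(x₂) + ... + f(xₙ)]

x_0 = 1.2500, f(x_0) = 0.444444, coefficient = 1
x_1 = 1.6875, f(x_1) = 0.372093, coefficient = 4
x_2 = 2.1250, f(x_2) = 0.320000, coefficient = 2
x_3 = 2.5625, f(x_3) = 0.280702, coefficient = 4
x_4 = 3.0000, f(x_4) = 0.250000, coefficient = 1

I ≈ (0.437500/3) × 3.945624 = 0.575403
Exact value: 0.575364
Error: 0.000039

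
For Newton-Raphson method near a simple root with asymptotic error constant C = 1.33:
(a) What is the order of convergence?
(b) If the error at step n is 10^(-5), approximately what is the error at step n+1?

(a) Newton-Raphson has quadratic (order 2) convergence near simple roots.
    This means |e_{n+1}| ≈ C|e_n|².

(b) With |e_n| = 10^(-5) and C = 1.33:
    |e_{n+1}| ≈ 1.33 × (10^(-5))² = 1.33 × 10^(-10)

(a) 2 (quadratic); (b) |e_{n+1}| ≈ 1.330e-10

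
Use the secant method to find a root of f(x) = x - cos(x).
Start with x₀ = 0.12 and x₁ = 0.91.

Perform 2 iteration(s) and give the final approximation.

f(x) = x - cos(x)
x₀ = 0.12, x₁ = 0.91

Secant formula: x_{n+1} = x_n - f(x_n)(x_n - x_{n-1})/(f(x_n) - f(x_{n-1}))

Iteration 1:
  f(0.120000) = -0.872809
  f(0.910000) = 0.296254
  x_2 = 0.910000 - 0.296254×(0.910000 - 0.120000)/(0.296254 - (-0.872809))
       = 0.709805
Iteration 2:
  f(0.910000) = 0.296254
  f(0.709805) = -0.048684
  x_3 = 0.709805 - (-0.048684)×(0.709805 - 0.910000)/(-0.048684 - 0.296254)
       = 0.738060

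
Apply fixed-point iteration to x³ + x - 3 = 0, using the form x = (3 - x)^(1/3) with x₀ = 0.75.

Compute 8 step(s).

Equation: x³ + x - 3 = 0
Fixed-point form: x = (3 - x)^(1/3)
x₀ = 0.75

x_1 = g(0.750000) = 1.310371
x_2 = g(1.310371) = 1.191051
x_3 = g(1.191051) = 1.218453
x_4 = g(1.218453) = 1.212269
x_5 = g(1.212269) = 1.213670
x_6 = g(1.213670) = 1.213353
x_7 = g(1.213353) = 1.213425
x_8 = g(1.213425) = 1.213409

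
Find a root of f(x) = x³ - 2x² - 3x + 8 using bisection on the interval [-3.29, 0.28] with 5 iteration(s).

f(x) = x³ - 2x² - 3x + 8
Initial interval: [-3.29, 0.28]

Iteration 1:
  c_1 = (-3.290000 + 0.280000)/2 = -1.505000
  f(c_1) = f(-1.505000) = 4.576087
  f(a) × f(c) < 0, new interval: [-3.290000, -1.505000]
Iteration 2:
  c_2 = (-3.290000 + (-1.505000))/2 = -2.397500
  f(c_2) = f(-2.397500) = -10.084357
  f(a) × f(c) ≥ 0, new interval: [-2.397500, -1.505000]
Iteration 3:
  c_3 = (-2.397500 + (-1.505000))/2 = -1.951250
  f(c_3) = f(-1.951250) = -1.190147
  f(a) × f(c) ≥ 0, new interval: [-1.951250, -1.505000]
Iteration 4:
  c_4 = (-1.951250 + (-1.505000))/2 = -1.728125
  f(c_4) = f(-1.728125) = 2.050643
  f(a) × f(c) < 0, new interval: [-1.951250, -1.728125]
Iteration 5:
  c_5 = (-1.951250 + (-1.728125))/2 = -1.839687
  f(c_5) = f(-1.839687) = 0.523832
  f(a) × f(c) < 0, new interval: [-1.951250, -1.839687]

After 5 iteration(s), the approximation is c_5 = -1.839687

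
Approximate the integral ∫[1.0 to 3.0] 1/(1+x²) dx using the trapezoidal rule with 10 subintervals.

f(x) = 1/(1+x²)
a = 1.0, b = 3.0, n = 10
h = (b - a)/n = 0.200000

Trapezoidal rule: (h/2)[f(x₀) + 2f(x₁) + 2f(x₂) + ... + f(xₙ)]

x_0 = 1.0000, f(x_0) = 0.500000, coefficient = 1
x_1 = 1.2000, f(x_1) = 0.409836, coefficient = 2
x_2 = 1.4000, f(x_2) = 0.337838, coefficient = 2
x_3 = 1.6000, f(x_3) = 0.280899, coefficient = 2
x_4 = 1.8000, f(x_4) = 0.235849, coefficient = 2
x_5 = 2.0000, f(x_5) = 0.200000, coefficient = 2
x_6 = 2.2000, f(x_6) = 0.171233, coefficient = 2
x_7 = 2.4000, f(x_7) = 0.147929, coefficient = 2
x_8 = 2.6000, f(x_8) = 0.128866, coefficient = 2
x_9 = 2.8000, f(x_9) = 0.113122, coefficient = 2
x_10 = 3.0000, f(x_10) = 0.100000, coefficient = 1

I ≈ (0.200000/2) × 4.651144 = 0.465114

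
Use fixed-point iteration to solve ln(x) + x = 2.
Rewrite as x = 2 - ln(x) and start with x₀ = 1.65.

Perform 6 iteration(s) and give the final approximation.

Equation: ln(x) + x = 2
Fixed-point form: x = 2 - ln(x)
x₀ = 1.65

x_1 = g(1.650000) = 1.499225
x_2 = g(1.499225) = 1.595052
x_3 = g(1.595052) = 1.533094
x_4 = g(1.533094) = 1.572712
x_5 = g(1.572712) = 1.547198
x_6 = g(1.547198) = 1.563554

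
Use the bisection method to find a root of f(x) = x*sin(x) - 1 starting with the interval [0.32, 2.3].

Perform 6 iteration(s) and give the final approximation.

f(x) = x*sin(x) - 1
Initial interval: [0.32, 2.3]

Iteration 1:
  c_1 = (0.320000 + 2.300000)/2 = 1.310000
  f(c_1) = f(1.310000) = 0.265702
  f(a) × f(c) < 0, new interval: [0.320000, 1.310000]
Iteration 2:
  c_2 = (0.320000 + 1.310000)/2 = 0.815000
  f(c_2) = f(0.815000) = -0.406904
  f(a) × f(c) ≥ 0, new interval: [0.815000, 1.310000]
Iteration 3:
  c_3 = (0.815000 + 1.310000)/2 = 1.062500
  f(c_3) = f(1.062500) = -0.071827
  f(a) × f(c) ≥ 0, new interval: [1.062500, 1.310000]
Iteration 4:
  c_4 = (1.062500 + 1.310000)/2 = 1.186250
  f(c_4) = f(1.186250) = 0.099617
  f(a) × f(c) < 0, new interval: [1.062500, 1.186250]
Iteration 5:
  c_5 = (1.062500 + 1.186250)/2 = 1.124375
  f(c_5) = f(1.124375) = 0.014184
  f(a) × f(c) < 0, new interval: [1.062500, 1.124375]
Iteration 6:
  c_6 = (1.062500 + 1.124375)/2 = 1.093437
  f(c_6) = f(1.093437) = -0.028796
  f(a) × f(c) ≥ 0, new interval: [1.093437, 1.124375]

After 6 iteration(s), the approximation is c_6 = 1.093437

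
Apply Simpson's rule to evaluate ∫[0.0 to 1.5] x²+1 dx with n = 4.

f(x) = x²+1
a = 0.0, b = 1.5, n = 4
h = (b - a)/n = 0.375000

Simpson's rule: (h/3)[f(x₀) + 4f(x₁) + 2f(x₂) + ... + f(xₙ)]

x_0 = 0.0000, f(x_0) = 1.000000, coefficient = 1
x_1 = 0.3750, f(x_1) = 1.140625, coefficient = 4
x_2 = 0.7500, f(x_2) = 1.562500, coefficient = 2
x_3 = 1.1250, f(x_3) = 2.265625, coefficient = 4
x_4 = 1.5000, f(x_4) = 3.250000, coefficient = 1

I ≈ (0.375000/3) × 21.000000 = 2.625000
Exact value: 2.625000
Error: 0.000000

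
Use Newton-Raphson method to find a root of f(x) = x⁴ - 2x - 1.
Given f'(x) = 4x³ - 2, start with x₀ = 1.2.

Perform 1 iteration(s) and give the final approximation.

f(x) = x⁴ - 2x - 1
f'(x) = 4x³ - 2
x₀ = 1.2

Newton-Raphson formula: x_{n+1} = x_n - f(x_n)/f'(x_n)

Iteration 1:
  f(1.200000) = -1.326400
  f'(1.200000) = 4.912000
  x_1 = 1.200000 - (-1.326400)/4.912000 = 1.470033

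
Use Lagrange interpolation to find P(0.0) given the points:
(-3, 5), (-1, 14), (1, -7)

Lagrange interpolation formula:
P(x) = Σ yᵢ × Lᵢ(x)
where Lᵢ(x) = Π_{j≠i} (x - xⱼ)/(xᵢ - xⱼ)

L_0(0.0) = (0.0 - (-1))/(-3 - (-1)) × (0.0 - 1)/(-3 - 1) = -0.125000
L_1(0.0) = (0.0 - (-3))/(-1 - (-3)) × (0.0 - 1)/(-1 - 1) = 0.750000
L_2(0.0) = (0.0 - (-3))/(1 - (-3)) × (0.0 - (-1))/(1 - (-1)) = 0.375000

P(0.0) = 5×L_0(0.0) + 14×L_1(0.0) + (-7)×L_2(0.0)
P(0.0) = 7.250000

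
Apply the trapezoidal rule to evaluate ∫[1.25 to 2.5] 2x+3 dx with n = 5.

f(x) = 2x+3
a = 1.25, b = 2.5, n = 5
h = (b - a)/n = 0.250000

Trapezoidal rule: (h/2)[f(x₀) + 2f(x₁) + 2f(x₂) + ... + f(xₙ)]

x_0 = 1.2500, f(x_0) = 5.500000, coefficient = 1
x_1 = 1.5000, f(x_1) = 6.000000, coefficient = 2
x_2 = 1.7500, f(x_2) = 6.500000, coefficient = 2
x_3 = 2.0000, f(x_3) = 7.000000, coefficient = 2
x_4 = 2.2500, f(x_4) = 7.500000, coefficient = 2
x_5 = 2.5000, f(x_5) = 8.000000, coefficient = 1

I ≈ (0.250000/2) × 67.500000 = 8.437500
Exact value: 8.437500
Error: 0.000000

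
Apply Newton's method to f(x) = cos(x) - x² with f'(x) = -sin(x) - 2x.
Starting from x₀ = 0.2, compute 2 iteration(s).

f(x) = cos(x) - x²
f'(x) = -sin(x) - 2x
x₀ = 0.2

Newton-Raphson formula: x_{n+1} = x_n - f(x_n)/f'(x_n)

Iteration 1:
  f(0.200000) = 0.940067
  f'(0.200000) = -0.598669
  x_1 = 0.200000 - 0.940067/(-0.598669) = 1.770260
Iteration 2:
  f(1.770260) = -3.331965
  f'(1.770260) = -4.520693
  x_2 = 1.770260 - (-3.331965)/(-4.520693) = 1.033213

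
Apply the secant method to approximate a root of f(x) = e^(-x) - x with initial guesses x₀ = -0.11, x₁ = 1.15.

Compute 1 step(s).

f(x) = e^(-x) - x
x₀ = -0.11, x₁ = 1.15

Secant formula: x_{n+1} = x_n - f(x_n)(x_n - x_{n-1})/(f(x_n) - f(x_{n-1}))

Iteration 1:
  f(-0.110000) = 1.226278
  f(1.150000) = -0.833363
  x_2 = 1.150000 - (-0.833363)×(1.150000 - (-0.110000))/(-0.833363 - 1.226278)
       = 0.640184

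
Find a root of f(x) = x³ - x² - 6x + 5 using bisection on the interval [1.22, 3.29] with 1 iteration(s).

f(x) = x³ - x² - 6x + 5
Initial interval: [1.22, 3.29]

Iteration 1:
  c_1 = (1.220000 + 3.290000)/2 = 2.255000
  f(c_1) = f(2.255000) = -2.148294
  f(a) × f(c) ≥ 0, new interval: [2.255000, 3.290000]

After 1 iteration(s), the approximation is c_1 = 2.255000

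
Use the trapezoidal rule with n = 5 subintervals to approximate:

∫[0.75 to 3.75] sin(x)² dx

f(x) = sin(x)²
a = 0.75, b = 3.75, n = 5
h = (b - a)/n = 0.600000

Trapezoidal rule: (h/2)[f(x₀) + 2f(x₁) + 2f(x₂) + ... + f(xₙ)]

x_0 = 0.7500, f(x_0) = 0.464631, coefficient = 1
x_1 = 1.3500, f(x_1) = 0.952036, coefficient = 2
x_2 = 1.9500, f(x_2) = 0.862966, coefficient = 2
x_3 = 2.5500, f(x_3) = 0.311011, coefficient = 2
x_4 = 3.1500, f(x_4) = 0.000071, coefficient = 2
x_5 = 3.7500, f(x_5) = 0.326682, coefficient = 1

I ≈ (0.600000/2) × 5.043482 = 1.513045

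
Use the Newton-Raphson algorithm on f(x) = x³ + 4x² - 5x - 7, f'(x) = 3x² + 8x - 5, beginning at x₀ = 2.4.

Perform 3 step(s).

f(x) = x³ + 4x² - 5x - 7
f'(x) = 3x² + 8x - 5
x₀ = 2.4

Newton-Raphson formula: x_{n+1} = x_n - f(x_n)/f'(x_n)

Iteration 1:
  f(2.400000) = 17.864000
  f'(2.400000) = 31.480000
  x_1 = 2.400000 - 17.864000/31.480000 = 1.832529
Iteration 2:
  f(1.832529) = 3.423927
  f'(1.832529) = 19.734712
  x_2 = 1.832529 - 3.423927/19.734712 = 1.659031
Iteration 3:
  f(1.659031) = 0.280669
  f'(1.659031) = 16.529397
  x_3 = 1.659031 - 0.280669/16.529397 = 1.642051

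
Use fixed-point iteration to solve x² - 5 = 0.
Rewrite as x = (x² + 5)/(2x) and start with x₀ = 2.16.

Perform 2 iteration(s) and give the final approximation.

Equation: x² - 5 = 0
Fixed-point form: x = (x² + 5)/(2x)
x₀ = 2.16

x_1 = g(2.160000) = 2.237407
x_2 = g(2.237407) = 2.236068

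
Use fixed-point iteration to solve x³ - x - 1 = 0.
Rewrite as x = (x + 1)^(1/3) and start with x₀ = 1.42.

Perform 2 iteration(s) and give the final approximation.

Equation: x³ - x - 1 = 0
Fixed-point form: x = (x + 1)^(1/3)
x₀ = 1.42

x_1 = g(1.420000) = 1.342575
x_2 = g(1.342575) = 1.328101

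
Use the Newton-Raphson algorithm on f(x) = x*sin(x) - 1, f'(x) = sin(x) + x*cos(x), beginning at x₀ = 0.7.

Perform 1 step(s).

f(x) = x*sin(x) - 1
f'(x) = sin(x) + x*cos(x)
x₀ = 0.7

Newton-Raphson formula: x_{n+1} = x_n - f(x_n)/f'(x_n)

Iteration 1:
  f(0.700000) = -0.549048
  f'(0.700000) = 1.179607
  x_1 = 0.700000 - (-0.549048)/1.179607 = 1.165450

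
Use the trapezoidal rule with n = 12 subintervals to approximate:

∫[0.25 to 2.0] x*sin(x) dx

f(x) = x*sin(x)
a = 0.25, b = 2.0, n = 12
h = (b - a)/n = 0.145833

Trapezoidal rule: (h/2)[f(x₀) + 2f(x₁) + 2f(x₂) + ... + f(xₙ)]

x_0 = 0.2500, f(x_0) = 0.061851, coefficient = 1
x_1 = 0.3958, f(x_1) = 0.152624, coefficient = 2
x_2 = 0.5417, f(x_2) = 0.279264, coefficient = 2
x_3 = 0.6875, f(x_3) = 0.436292, coefficient = 2
x_4 = 0.8333, f(x_4) = 0.616814, coefficient = 2
x_5 = 0.9792, f(x_5) = 0.812741, coefficient = 2
x_6 = 1.1250, f(x_6) = 1.015051, coefficient = 2
x_7 = 1.2708, f(x_7) = 1.214087, coefficient = 2
x_8 = 1.4167, f(x_8) = 1.399873, coefficient = 2
x_9 = 1.5625, f(x_9) = 1.562446, coefficient = 2
x_10 = 1.7083, f(x_10) = 1.692201, coefficient = 2
x_11 = 1.8542, f(x_11) = 1.780220, coefficient = 2
x_12 = 2.0000, f(x_12) = 1.818595, coefficient = 1

I ≈ (0.145833/2) × 23.803674 = 1.735685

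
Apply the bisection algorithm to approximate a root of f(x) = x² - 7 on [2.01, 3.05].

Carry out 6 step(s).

f(x) = x² - 7
Initial interval: [2.01, 3.05]

Iteration 1:
  c_1 = (2.010000 + 3.050000)/2 = 2.530000
  f(c_1) = f(2.530000) = -0.599100
  f(a) × f(c) ≥ 0, new interval: [2.530000, 3.050000]
Iteration 2:
  c_2 = (2.530000 + 3.050000)/2 = 2.790000
  f(c_2) = f(2.790000) = 0.784100
  f(a) × f(c) < 0, new interval: [2.530000, 2.790000]
Iteration 3:
  c_3 = (2.530000 + 2.790000)/2 = 2.660000
  f(c_3) = f(2.660000) = 0.075600
  f(a) × f(c) < 0, new interval: [2.530000, 2.660000]
Iteration 4:
  c_4 = (2.530000 + 2.660000)/2 = 2.595000
  f(c_4) = f(2.595000) = -0.265975
  f(a) × f(c) ≥ 0, new interval: [2.595000, 2.660000]
Iteration 5:
  c_5 = (2.595000 + 2.660000)/2 = 2.627500
  f(c_5) = f(2.627500) = -0.096244
  f(a) × f(c) ≥ 0, new interval: [2.627500, 2.660000]
Iteration 6:
  c_6 = (2.627500 + 2.660000)/2 = 2.643750
  f(c_6) = f(2.643750) = -0.010586
  f(a) × f(c) ≥ 0, new interval: [2.643750, 2.660000]

After 6 iteration(s), the approximation is c_6 = 2.643750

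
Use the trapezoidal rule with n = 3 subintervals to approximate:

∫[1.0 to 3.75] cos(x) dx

f(x) = cos(x)
a = 1.0, b = 3.75, n = 3
h = (b - a)/n = 0.916667

Trapezoidal rule: (h/2)[f(x₀) + 2f(x₁) + 2f(x₂) + ... + f(xₙ)]

x_0 = 1.0000, f(x_0) = 0.540302, coefficient = 1
x_1 = 1.9167, f(x_1) = -0.339016, coefficient = 2
x_2 = 2.8333, f(x_2) = -0.952863, coefficient = 2
x_3 = 3.7500, f(x_3) = -0.820559, coefficient = 1

I ≈ (0.916667/2) × -2.864015 = -1.312673
Exact value: -1.413032
Error: 0.100359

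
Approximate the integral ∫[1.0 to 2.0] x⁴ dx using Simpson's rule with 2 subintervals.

f(x) = x⁴
a = 1.0, b = 2.0, n = 2
h = (b - a)/n = 0.500000

Simpson's rule: (h/3)[f(x₀) + 4f(x₁) + 2f(x₂) + ... + f(xₙ)]

x_0 = 1.0000, f(x_0) = 1.000000, coefficient = 1
x_1 = 1.5000, f(x_1) = 5.062500, coefficient = 4
x_2 = 2.0000, f(x_2) = 16.000000, coefficient = 1

I ≈ (0.500000/3) × 37.250000 = 6.208333
Exact value: 6.200000
Error: 0.008333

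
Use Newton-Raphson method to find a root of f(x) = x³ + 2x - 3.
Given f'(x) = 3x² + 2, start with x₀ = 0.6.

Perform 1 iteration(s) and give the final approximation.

f(x) = x³ + 2x - 3
f'(x) = 3x² + 2
x₀ = 0.6

Newton-Raphson formula: x_{n+1} = x_n - f(x_n)/f'(x_n)

Iteration 1:
  f(0.600000) = -1.584000
  f'(0.600000) = 3.080000
  x_1 = 0.600000 - (-1.584000)/3.080000 = 1.114286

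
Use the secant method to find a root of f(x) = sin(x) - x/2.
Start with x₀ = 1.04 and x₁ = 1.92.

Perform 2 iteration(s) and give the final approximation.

f(x) = sin(x) - x/2
x₀ = 1.04, x₁ = 1.92

Secant formula: x_{n+1} = x_n - f(x_n)(x_n - x_{n-1})/(f(x_n) - f(x_{n-1}))

Iteration 1:
  f(1.040000) = 0.342404
  f(1.920000) = -0.020355
  x_2 = 1.920000 - (-0.020355)×(1.920000 - 1.040000)/(-0.020355 - 0.342404)
       = 1.870623
Iteration 2:
  f(1.920000) = -0.020355
  f(1.870623) = 0.020076
  x_3 = 1.870623 - 0.020076×(1.870623 - 1.920000)/(0.020076 - (-0.020355))
       = 1.895142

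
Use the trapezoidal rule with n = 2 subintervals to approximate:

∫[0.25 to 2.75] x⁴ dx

f(x) = x⁴
a = 0.25, b = 2.75, n = 2
h = (b - a)/n = 1.250000

Trapezoidal rule: (h/2)[f(x₀) + 2f(x₁) + 2f(x₂) + ... + f(xₙ)]

x_0 = 0.2500, f(x_0) = 0.003906, coefficient = 1
x_1 = 1.5000, f(x_1) = 5.062500, coefficient = 2
x_2 = 2.7500, f(x_2) = 57.191406, coefficient = 1

I ≈ (1.250000/2) × 67.320312 = 42.075195
Exact value: 31.455078
Error: 10.620117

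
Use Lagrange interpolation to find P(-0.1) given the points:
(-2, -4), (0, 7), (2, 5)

Lagrange interpolation formula:
P(x) = Σ yᵢ × Lᵢ(x)
where Lᵢ(x) = Π_{j≠i} (x - xⱼ)/(xᵢ - xⱼ)

L_0(-0.1) = (-0.1 - 0)/(-2 - 0) × (-0.1 - 2)/(-2 - 2) = 0.026250
L_1(-0.1) = (-0.1 - (-2))/(0 - (-2)) × (-0.1 - 2)/(0 - 2) = 0.997500
L_2(-0.1) = (-0.1 - (-2))/(2 - (-2)) × (-0.1 - 0)/(2 - 0) = -0.023750

P(-0.1) = (-4)×L_0(-0.1) + 7×L_1(-0.1) + 5×L_2(-0.1)
P(-0.1) = 6.758750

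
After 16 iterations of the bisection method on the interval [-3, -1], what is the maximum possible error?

Bisection error bound: |error| ≤ (b-a)/2^n
|error| ≤ (-1 - (-3))/2^16 = 2/2^16
|error| ≤ 0.0000305176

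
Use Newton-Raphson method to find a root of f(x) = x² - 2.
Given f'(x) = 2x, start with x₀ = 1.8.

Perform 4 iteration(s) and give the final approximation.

f(x) = x² - 2
f'(x) = 2x
x₀ = 1.8

Newton-Raphson formula: x_{n+1} = x_n - f(x_n)/f'(x_n)

Iteration 1:
  f(1.800000) = 1.240000
  f'(1.800000) = 3.600000
  x_1 = 1.800000 - 1.240000/3.600000 = 1.455556
Iteration 2:
  f(1.455556) = 0.118642
  f'(1.455556) = 2.911111
  x_2 = 1.455556 - 0.118642/2.911111 = 1.414801
Iteration 3:
  f(1.414801) = 0.001661
  f'(1.414801) = 2.829601
  x_3 = 1.414801 - 0.001661/2.829601 = 1.414214
Iteration 4:
  f(1.414214) = 0.000000
  f'(1.414214) = 2.828427
  x_4 = 1.414214 - 0.000000/2.828427 = 1.414214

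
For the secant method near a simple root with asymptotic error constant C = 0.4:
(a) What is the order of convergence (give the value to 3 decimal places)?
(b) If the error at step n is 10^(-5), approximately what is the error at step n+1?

(a) Secant method has superlinear convergence with order φ = (1+√5)/2 ≈ 1.618.
    This means |e_{n+1}| ≈ C|e_n|^1.618.

(b) With |e_n| = 10^(-5) and C = 0.4:
    |e_{n+1}| ≈ 0.4 × (10^(-5))^1.618 = 0.4 × 10^(-8.09)

(a) ≈ 1.618 (golden ratio); (b) |e_{n+1}| ≈ 3.250e-09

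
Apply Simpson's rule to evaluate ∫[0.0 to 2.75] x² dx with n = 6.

f(x) = x²
a = 0.0, b = 2.75, n = 6
h = (b - a)/n = 0.458333

Simpson's rule: (h/3)[f(x₀) + 4f(x₁) + 2f(x₂) + ... + f(xₙ)]

x_0 = 0.0000, f(x_0) = 0.000000, coefficient = 1
x_1 = 0.4583, f(x_1) = 0.210069, coefficient = 4
x_2 = 0.9167, f(x_2) = 0.840278, coefficient = 2
x_3 = 1.3750, f(x_3) = 1.890625, coefficient = 4
x_4 = 1.8333, f(x_4) = 3.361111, coefficient = 2
x_5 = 2.2917, f(x_5) = 5.251736, coefficient = 4
x_6 = 2.7500, f(x_6) = 7.562500, coefficient = 1

I ≈ (0.458333/3) × 45.375000 = 6.932292
Exact value: 6.932292
Error: 0.000000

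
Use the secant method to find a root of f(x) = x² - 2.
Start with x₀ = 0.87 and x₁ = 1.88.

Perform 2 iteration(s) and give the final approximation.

f(x) = x² - 2
x₀ = 0.87, x₁ = 1.88

Secant formula: x_{n+1} = x_n - f(x_n)(x_n - x_{n-1})/(f(x_n) - f(x_{n-1}))

Iteration 1:
  f(0.870000) = -1.243100
  f(1.880000) = 1.534400
  x_2 = 1.880000 - 1.534400×(1.880000 - 0.870000)/(1.534400 - (-1.243100))
       = 1.322036
Iteration 2:
  f(1.880000) = 1.534400
  f(1.322036) = -0.252220
  x_3 = 1.322036 - (-0.252220)×(1.322036 - 1.880000)/(-0.252220 - 1.534400)
       = 1.400805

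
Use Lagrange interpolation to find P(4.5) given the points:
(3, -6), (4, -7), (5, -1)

Lagrange interpolation formula:
P(x) = Σ yᵢ × Lᵢ(x)
where Lᵢ(x) = Π_{j≠i} (x - xⱼ)/(xᵢ - xⱼ)

L_0(4.5) = (4.5 - 4)/(3 - 4) × (4.5 - 5)/(3 - 5) = -0.125000
L_1(4.5) = (4.5 - 3)/(4 - 3) × (4.5 - 5)/(4 - 5) = 0.750000
L_2(4.5) = (4.5 - 3)/(5 - 3) × (4.5 - 4)/(5 - 4) = 0.375000

P(4.5) = (-6)×L_0(4.5) + (-7)×L_1(4.5) + (-1)×L_2(4.5)
P(4.5) = -4.875000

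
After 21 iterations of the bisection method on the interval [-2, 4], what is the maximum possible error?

Bisection error bound: |error| ≤ (b-a)/2^n
|error| ≤ (4 - (-2))/2^21 = 6/2^21
|error| ≤ 0.0000028610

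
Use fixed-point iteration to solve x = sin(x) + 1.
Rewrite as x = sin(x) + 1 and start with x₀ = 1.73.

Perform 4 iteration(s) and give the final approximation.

Equation: x = sin(x) + 1
Fixed-point form: x = sin(x) + 1
x₀ = 1.73

x_1 = g(1.730000) = 1.987354
x_2 = g(1.987354) = 1.914487
x_3 = g(1.914487) = 1.941517
x_4 = g(1.941517) = 1.932066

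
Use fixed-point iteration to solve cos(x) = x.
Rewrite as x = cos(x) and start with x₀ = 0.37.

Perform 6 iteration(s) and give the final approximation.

Equation: cos(x) = x
Fixed-point form: x = cos(x)
x₀ = 0.37

x_1 = g(0.370000) = 0.932327
x_2 = g(0.932327) = 0.595967
x_3 = g(0.595967) = 0.827606
x_4 = g(0.827606) = 0.676640
x_5 = g(0.676640) = 0.779681
x_6 = g(0.779681) = 0.711138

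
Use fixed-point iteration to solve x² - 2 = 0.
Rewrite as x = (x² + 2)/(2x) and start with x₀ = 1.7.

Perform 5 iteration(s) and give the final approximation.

Equation: x² - 2 = 0
Fixed-point form: x = (x² + 2)/(2x)
x₀ = 1.7

x_1 = g(1.700000) = 1.438235
x_2 = g(1.438235) = 1.414414
x_3 = g(1.414414) = 1.414214
x_4 = g(1.414214) = 1.414214
x_5 = g(1.414214) = 1.414214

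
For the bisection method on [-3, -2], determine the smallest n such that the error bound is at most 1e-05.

We need (b-a)/2^n ≤ 1e-05
(-2 - (-3))/2^n ≤ 1e-05
1/2^n ≤ 1e-05
2^n ≥ 100000
n ≥ log₂(100000) = 16.61
n ≥ 17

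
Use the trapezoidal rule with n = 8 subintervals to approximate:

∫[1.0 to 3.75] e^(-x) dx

f(x) = e^(-x)
a = 1.0, b = 3.75, n = 8
h = (b - a)/n = 0.343750

Trapezoidal rule: (h/2)[f(x₀) + 2f(x₁) + 2f(x₂) + ... + f(xₙ)]

x_0 = 1.0000, f(x_0) = 0.367879, coefficient = 1
x_1 = 1.3438, f(x_1) = 0.260866, coefficient = 2
x_2 = 1.6875, f(x_2) = 0.184981, coefficient = 2
x_3 = 2.0312, f(x_3) = 0.131171, coefficient = 2
x_4 = 2.3750, f(x_4) = 0.093014, coefficient = 2
x_5 = 2.7188, f(x_5) = 0.065957, coefficient = 2
x_6 = 3.0625, f(x_6) = 0.046771, coefficient = 2
x_7 = 3.4062, f(x_7) = 0.033165, coefficient = 2
x_8 = 3.7500, f(x_8) = 0.023518, coefficient = 1

I ≈ (0.343750/2) × 2.023249 = 0.347746
Exact value: 0.344362
Error: 0.003384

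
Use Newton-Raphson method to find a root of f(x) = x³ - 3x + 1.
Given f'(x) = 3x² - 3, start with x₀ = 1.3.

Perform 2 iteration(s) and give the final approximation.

f(x) = x³ - 3x + 1
f'(x) = 3x² - 3
x₀ = 1.3

Newton-Raphson formula: x_{n+1} = x_n - f(x_n)/f'(x_n)

Iteration 1:
  f(1.300000) = -0.703000
  f'(1.300000) = 2.070000
  x_1 = 1.300000 - (-0.703000)/2.070000 = 1.639614
Iteration 2:
  f(1.639614) = 0.488986
  f'(1.639614) = 5.064998
  x_2 = 1.639614 - 0.488986/5.064998 = 1.543071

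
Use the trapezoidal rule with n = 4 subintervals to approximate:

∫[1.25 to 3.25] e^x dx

f(x) = e^x
a = 1.25, b = 3.25, n = 4
h = (b - a)/n = 0.500000

Trapezoidal rule: (h/2)[f(x₀) + 2f(x₁) + 2f(x₂) + ... + f(xₙ)]

x_0 = 1.2500, f(x_0) = 3.490343, coefficient = 1
x_1 = 1.7500, f(x_1) = 5.754603, coefficient = 2
x_2 = 2.2500, f(x_2) = 9.487736, coefficient = 2
x_3 = 2.7500, f(x_3) = 15.642632, coefficient = 2
x_4 = 3.2500, f(x_4) = 25.790340, coefficient = 1

I ≈ (0.500000/2) × 91.050624 = 22.762656
Exact value: 22.299997
Error: 0.462659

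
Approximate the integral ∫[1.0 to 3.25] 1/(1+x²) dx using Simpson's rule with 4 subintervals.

f(x) = 1/(1+x²)
a = 1.0, b = 3.25, n = 4
h = (b - a)/n = 0.562500

Simpson's rule: (h/3)[f(x₀) + 4f(x₁) + 2f(x₂) + ... + f(xₙ)]

x_0 = 1.0000, f(x_0) = 0.500000, coefficient = 1
x_1 = 1.5625, f(x_1) = 0.290579, coefficient = 4
x_2 = 2.1250, f(x_2) = 0.181303, coefficient = 2
x_3 = 2.6875, f(x_3) = 0.121615, coefficient = 4
x_4 = 3.2500, f(x_4) = 0.086486, coefficient = 1

I ≈ (0.562500/3) × 2.597869 = 0.487100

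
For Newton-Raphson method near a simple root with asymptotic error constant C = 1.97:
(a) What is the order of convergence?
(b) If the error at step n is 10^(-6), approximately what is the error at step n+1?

(a) Newton-Raphson has quadratic (order 2) convergence near simple roots.
    This means |e_{n+1}| ≈ C|e_n|².

(b) With |e_n| = 10^(-6) and C = 1.97:
    |e_{n+1}| ≈ 1.97 × (10^(-6))² = 1.97 × 10^(-12)

(a) 2 (quadratic); (b) |e_{n+1}| ≈ 1.970e-12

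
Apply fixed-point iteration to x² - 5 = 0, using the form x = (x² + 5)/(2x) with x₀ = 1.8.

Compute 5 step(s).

Equation: x² - 5 = 0
Fixed-point form: x = (x² + 5)/(2x)
x₀ = 1.8

x_1 = g(1.800000) = 2.288889
x_2 = g(2.288889) = 2.236677
x_3 = g(2.236677) = 2.236068
x_4 = g(2.236068) = 2.236068
x_5 = g(2.236068) = 2.236068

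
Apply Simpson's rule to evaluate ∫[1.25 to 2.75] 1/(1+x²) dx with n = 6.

f(x) = 1/(1+x²)
a = 1.25, b = 2.75, n = 6
h = (b - a)/n = 0.250000

Simpson's rule: (h/3)[f(x₀) + 4f(x₁) + 2f(x₂) + ... + f(xₙ)]

x_0 = 1.2500, f(x_0) = 0.390244, coefficient = 1
x_1 = 1.5000, f(x_1) = 0.307692, coefficient = 4
x_2 = 1.7500, f(x_2) = 0.246154, coefficient = 2
x_3 = 2.0000, f(x_3) = 0.200000, coefficient = 4
x_4 = 2.2500, f(x_4) = 0.164948, coefficient = 2
x_5 = 2.5000, f(x_5) = 0.137931, coefficient = 4
x_6 = 2.7500, f(x_6) = 0.116788, coefficient = 1

I ≈ (0.250000/3) × 3.911730 = 0.325978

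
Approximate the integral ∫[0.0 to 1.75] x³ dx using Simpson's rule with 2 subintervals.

f(x) = x³
a = 0.0, b = 1.75, n = 2
h = (b - a)/n = 0.875000

Simpson's rule: (h/3)[f(x₀) + 4f(x₁) + 2f(x₂) + ... + f(xₙ)]

x_0 = 0.0000, f(x_0) = 0.000000, coefficient = 1
x_1 = 0.8750, f(x_1) = 0.669922, coefficient = 4
x_2 = 1.7500, f(x_2) = 5.359375, coefficient = 1

I ≈ (0.875000/3) × 8.039062 = 2.344727
Exact value: 2.344727
Error: 0.000000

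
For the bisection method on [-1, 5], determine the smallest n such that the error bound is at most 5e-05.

We need (b-a)/2^n ≤ 5e-05
(5 - (-1))/2^n ≤ 5e-05
6/2^n ≤ 5e-05
2^n ≥ 120000
n ≥ log₂(120000) = 16.87
n ≥ 17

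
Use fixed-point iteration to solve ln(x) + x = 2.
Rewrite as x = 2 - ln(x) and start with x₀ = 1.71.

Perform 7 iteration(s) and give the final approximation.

Equation: ln(x) + x = 2
Fixed-point form: x = 2 - ln(x)
x₀ = 1.71

x_1 = g(1.710000) = 1.463507
x_2 = g(1.463507) = 1.619165
x_3 = g(1.619165) = 1.518090
x_4 = g(1.518090) = 1.582547
x_5 = g(1.582547) = 1.540964
x_6 = g(1.540964) = 1.567592
x_7 = g(1.567592) = 1.550460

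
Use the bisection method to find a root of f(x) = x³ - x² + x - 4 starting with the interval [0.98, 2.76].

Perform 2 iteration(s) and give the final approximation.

f(x) = x³ - x² + x - 4
Initial interval: [0.98, 2.76]

Iteration 1:
  c_1 = (0.980000 + 2.760000)/2 = 1.870000
  f(c_1) = f(1.870000) = 0.912303
  f(a) × f(c) < 0, new interval: [0.980000, 1.870000]
Iteration 2:
  c_2 = (0.980000 + 1.870000)/2 = 1.425000
  f(c_2) = f(1.425000) = -1.711984
  f(a) × f(c) ≥ 0, new interval: [1.425000, 1.870000]

After 2 iteration(s), the approximation is c_2 = 1.425000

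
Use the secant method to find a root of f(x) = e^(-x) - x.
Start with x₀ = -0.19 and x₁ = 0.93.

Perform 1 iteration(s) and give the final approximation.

f(x) = e^(-x) - x
x₀ = -0.19, x₁ = 0.93

Secant formula: x_{n+1} = x_n - f(x_n)(x_n - x_{n-1})/(f(x_n) - f(x_{n-1}))

Iteration 1:
  f(-0.190000) = 1.399250
  f(0.930000) = -0.535446
  x_2 = 0.930000 - (-0.535446)×(0.930000 - (-0.190000))/(-0.535446 - 1.399250)
       = 0.620029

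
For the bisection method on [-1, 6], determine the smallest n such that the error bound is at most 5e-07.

We need (b-a)/2^n ≤ 5e-07
(6 - (-1))/2^n ≤ 5e-07
7/2^n ≤ 5e-07
2^n ≥ 14000000
n ≥ log₂(14000000) = 23.74
n ≥ 24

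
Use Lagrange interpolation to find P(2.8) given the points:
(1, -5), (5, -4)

Lagrange interpolation formula:
P(x) = Σ yᵢ × Lᵢ(x)
where Lᵢ(x) = Π_{j≠i} (x - xⱼ)/(xᵢ - xⱼ)

L_0(2.8) = (2.8 - 5)/(1 - 5) = 0.550000
L_1(2.8) = (2.8 - 1)/(5 - 1) = 0.450000

P(2.8) = (-5)×L_0(2.8) + (-4)×L_1(2.8)
P(2.8) = -4.550000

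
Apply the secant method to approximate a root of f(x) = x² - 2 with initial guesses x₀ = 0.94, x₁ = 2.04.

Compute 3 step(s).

f(x) = x² - 2
x₀ = 0.94, x₁ = 2.04

Secant formula: x_{n+1} = x_n - f(x_n)(x_n - x_{n-1})/(f(x_n) - f(x_{n-1}))

Iteration 1:
  f(0.940000) = -1.116400
  f(2.040000) = 2.161600
  x_2 = 2.040000 - 2.161600×(2.040000 - 0.940000)/(2.161600 - (-1.116400))
       = 1.314631
Iteration 2:
  f(2.040000) = 2.161600
  f(1.314631) = -0.271746
  x_3 = 1.314631 - (-0.271746)×(1.314631 - 2.040000)/(-0.271746 - 2.161600)
       = 1.395637
Iteration 3:
  f(1.314631) = -0.271746
  f(1.395637) = -0.052197
  x_4 = 1.395637 - (-0.052197)×(1.395637 - 1.314631)/(-0.052197 - (-0.271746))
       = 1.414896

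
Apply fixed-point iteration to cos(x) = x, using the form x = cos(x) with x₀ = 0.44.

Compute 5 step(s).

Equation: cos(x) = x
Fixed-point form: x = cos(x)
x₀ = 0.44

x_1 = g(0.440000) = 0.904752
x_2 = g(0.904752) = 0.617881
x_3 = g(0.617881) = 0.815108
x_4 = g(0.815108) = 0.685790
x_5 = g(0.685790) = 0.773919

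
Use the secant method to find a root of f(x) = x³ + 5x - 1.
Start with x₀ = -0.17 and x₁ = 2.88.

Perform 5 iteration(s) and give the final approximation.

f(x) = x³ + 5x - 1
x₀ = -0.17, x₁ = 2.88

Secant formula: x_{n+1} = x_n - f(x_n)(x_n - x_{n-1})/(f(x_n) - f(x_{n-1}))

Iteration 1:
  f(-0.170000) = -1.854913
  f(2.880000) = 37.287872
  x_2 = 2.880000 - 37.287872×(2.880000 - (-0.170000))/(37.287872 - (-1.854913))
       = -0.025465
Iteration 2:
  f(2.880000) = 37.287872
  f(-0.025465) = -1.127344
  x_3 = -0.025465 - (-1.127344)×(-0.025465 - 2.880000)/(-1.127344 - 37.287872)
       = 0.059799
Iteration 3:
  f(-0.025465) = -1.127344
  f(0.059799) = -0.700790
  x_4 = 0.059799 - (-0.700790)×(0.059799 - (-0.025465))/(-0.700790 - (-1.127344))
       = 0.199882
Iteration 4:
  f(0.059799) = -0.700790
  f(0.199882) = 0.007394
  x_5 = 0.199882 - 0.007394×(0.199882 - 0.059799)/(0.007394 - (-0.700790))
       = 0.198419
Iteration 5:
  f(0.199882) = 0.007394
  f(0.198419) = -0.000093
  x_6 = 0.198419 - (-0.000093)×(0.198419 - 0.199882)/(-0.000093 - 0.007394)
       = 0.198437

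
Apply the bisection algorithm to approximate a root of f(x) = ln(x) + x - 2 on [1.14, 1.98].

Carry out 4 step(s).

f(x) = ln(x) + x - 2
Initial interval: [1.14, 1.98]

Iteration 1:
  c_1 = (1.140000 + 1.980000)/2 = 1.560000
  f(c_1) = f(1.560000) = 0.004686
  f(a) × f(c) < 0, new interval: [1.140000, 1.560000]
Iteration 2:
  c_2 = (1.140000 + 1.560000)/2 = 1.350000
  f(c_2) = f(1.350000) = -0.349895
  f(a) × f(c) ≥ 0, new interval: [1.350000, 1.560000]
Iteration 3:
  c_3 = (1.350000 + 1.560000)/2 = 1.455000
  f(c_3) = f(1.455000) = -0.169994
  f(a) × f(c) ≥ 0, new interval: [1.455000, 1.560000]
Iteration 4:
  c_4 = (1.455000 + 1.560000)/2 = 1.507500
  f(c_4) = f(1.507500) = -0.082047
  f(a) × f(c) ≥ 0, new interval: [1.507500, 1.560000]

After 4 iteration(s), the approximation is c_4 = 1.507500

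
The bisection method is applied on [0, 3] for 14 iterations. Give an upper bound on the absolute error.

Bisection error bound: |error| ≤ (b-a)/2^n
|error| ≤ (3 - 0)/2^14 = 3/2^14
|error| ≤ 0.0001831055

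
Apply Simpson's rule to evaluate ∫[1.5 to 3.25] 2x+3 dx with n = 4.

f(x) = 2x+3
a = 1.5, b = 3.25, n = 4
h = (b - a)/n = 0.437500

Simpson's rule: (h/3)[f(x₀) + 4f(x₁) + 2f(x₂) + ... + f(xₙ)]

x_0 = 1.5000, f(x_0) = 6.000000, coefficient = 1
x_1 = 1.9375, f(x_1) = 6.875000, coefficient = 4
x_2 = 2.3750, f(x_2) = 7.750000, coefficient = 2
x_3 = 2.8125, f(x_3) = 8.625000, coefficient = 4
x_4 = 3.2500, f(x_4) = 9.500000, coefficient = 1

I ≈ (0.437500/3) × 93.000000 = 13.562500
Exact value: 13.562500
Error: 0.000000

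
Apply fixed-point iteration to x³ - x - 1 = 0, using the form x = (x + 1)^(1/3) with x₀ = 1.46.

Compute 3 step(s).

Equation: x³ - x - 1 = 0
Fixed-point form: x = (x + 1)^(1/3)
x₀ = 1.46

x_1 = g(1.460000) = 1.349931
x_2 = g(1.349931) = 1.329490
x_3 = g(1.329490) = 1.325624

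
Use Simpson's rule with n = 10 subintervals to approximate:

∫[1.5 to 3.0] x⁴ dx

f(x) = x⁴
a = 1.5, b = 3.0, n = 10
h = (b - a)/n = 0.150000

Simpson's rule: (h/3)[f(x₀) + 4f(x₁) + 2f(x₂) + ... + f(xₙ)]

x_0 = 1.5000, f(x_0) = 5.062500, coefficient = 1
x_1 = 1.6500, f(x_1) = 7.412006, coefficient = 4
x_2 = 1.8000, f(x_2) = 10.497600, coefficient = 2
x_3 = 1.9500, f(x_3) = 14.459006, coefficient = 4
x_4 = 2.1000, f(x_4) = 19.448100, coefficient = 2
x_5 = 2.2500, f(x_5) = 25.628906, coefficient = 4
x_6 = 2.4000, f(x_6) = 33.177600, coefficient = 2
x_7 = 2.5500, f(x_7) = 42.282506, coefficient = 4
x_8 = 2.7000, f(x_8) = 53.144100, coefficient = 2
x_9 = 2.8500, f(x_9) = 65.975006, coefficient = 4
x_10 = 3.0000, f(x_10) = 81.000000, coefficient = 1

I ≈ (0.150000/3) × 941.627025 = 47.081351
Exact value: 47.081250
Error: 0.000101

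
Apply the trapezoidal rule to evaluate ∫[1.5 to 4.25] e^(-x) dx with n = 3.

f(x) = e^(-x)
a = 1.5, b = 4.25, n = 3
h = (b - a)/n = 0.916667

Trapezoidal rule: (h/2)[f(x₀) + 2f(x₁) + 2f(x₂) + ... + f(xₙ)]

x_0 = 1.5000, f(x_0) = 0.223130, coefficient = 1
x_1 = 2.4167, f(x_1) = 0.089219, coefficient = 2
x_2 = 3.3333, f(x_2) = 0.035674, coefficient = 2
x_3 = 4.2500, f(x_3) = 0.014264, coefficient = 1

I ≈ (0.916667/2) × 0.487179 = 0.223291
Exact value: 0.208866
Error: 0.014425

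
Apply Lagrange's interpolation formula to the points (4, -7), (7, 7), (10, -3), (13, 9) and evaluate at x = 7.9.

Lagrange interpolation formula:
P(x) = Σ yᵢ × Lᵢ(x)
where Lᵢ(x) = Π_{j≠i} (x - xⱼ)/(xᵢ - xⱼ)

L_0(7.9) = (7.9 - 7)/(4 - 7) × (7.9 - 10)/(4 - 10) × (7.9 - 13)/(4 - 13) = -0.059500
L_1(7.9) = (7.9 - 4)/(7 - 4) × (7.9 - 10)/(7 - 10) × (7.9 - 13)/(7 - 13) = 0.773500
L_2(7.9) = (7.9 - 4)/(10 - 4) × (7.9 - 7)/(10 - 7) × (7.9 - 13)/(10 - 13) = 0.331500
L_3(7.9) = (7.9 - 4)/(13 - 4) × (7.9 - 7)/(13 - 7) × (7.9 - 10)/(13 - 10) = -0.045500

P(7.9) = (-7)×L_0(7.9) + 7×L_1(7.9) + (-3)×L_2(7.9) + 9×L_3(7.9)
P(7.9) = 4.427000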